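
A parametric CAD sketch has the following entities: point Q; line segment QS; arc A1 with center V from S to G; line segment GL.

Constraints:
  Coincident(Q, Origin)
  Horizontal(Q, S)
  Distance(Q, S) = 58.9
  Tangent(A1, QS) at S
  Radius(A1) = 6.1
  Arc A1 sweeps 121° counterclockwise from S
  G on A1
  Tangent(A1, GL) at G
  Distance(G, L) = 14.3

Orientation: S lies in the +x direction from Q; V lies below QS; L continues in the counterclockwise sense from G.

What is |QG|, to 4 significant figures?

54.46

A1 meets QS tangentially, so VS is at right angles to QS, so V = S + (0, -6.1) = (58.90, -6.100). On A1, S sits at bearing 90° from V; a 121° counterclockwise sweep puts G at bearing 211°, so G = V + 6.1·(cos 211°, sin 211°) = (53.67, -9.242). Then |QG| = |G − Q| = 54.46.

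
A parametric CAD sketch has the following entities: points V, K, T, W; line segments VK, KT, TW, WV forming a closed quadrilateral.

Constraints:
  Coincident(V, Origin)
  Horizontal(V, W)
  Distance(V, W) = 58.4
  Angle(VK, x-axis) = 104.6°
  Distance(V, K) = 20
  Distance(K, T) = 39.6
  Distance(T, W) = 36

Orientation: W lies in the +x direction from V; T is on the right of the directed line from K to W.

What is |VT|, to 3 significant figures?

24.8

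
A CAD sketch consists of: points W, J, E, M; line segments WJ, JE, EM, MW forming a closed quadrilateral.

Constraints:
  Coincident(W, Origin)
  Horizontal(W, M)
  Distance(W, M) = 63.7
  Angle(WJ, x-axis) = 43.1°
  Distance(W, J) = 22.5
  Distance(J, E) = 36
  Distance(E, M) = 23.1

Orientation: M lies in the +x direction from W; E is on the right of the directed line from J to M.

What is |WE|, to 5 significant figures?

43.600

Checks: |JE| = 36.00 ✓; |EM| = 23.10 ✓.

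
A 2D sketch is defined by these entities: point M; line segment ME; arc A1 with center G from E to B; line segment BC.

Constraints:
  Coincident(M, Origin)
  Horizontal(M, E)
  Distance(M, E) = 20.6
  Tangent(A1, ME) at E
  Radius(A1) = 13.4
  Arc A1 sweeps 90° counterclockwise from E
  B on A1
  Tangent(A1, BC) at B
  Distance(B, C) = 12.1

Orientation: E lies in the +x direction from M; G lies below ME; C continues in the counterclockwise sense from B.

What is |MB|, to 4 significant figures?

15.21

M is at the origin; M and E share the same y with |ME| = 20.6 and E on the +x side, so E = (20.60, 0.000). Tangency of A1 to ME means the radius GE is perpendicular to ME, so G = E + (0, -13.4) = (20.60, -13.40). On A1, E sits at bearing 90° from G; a 90° counterclockwise sweep puts B at bearing 180°, so B = G + 13.4·(cos 180°, sin 180°) = (7.200, -13.40). Then |MB| = |B − M| = 15.21.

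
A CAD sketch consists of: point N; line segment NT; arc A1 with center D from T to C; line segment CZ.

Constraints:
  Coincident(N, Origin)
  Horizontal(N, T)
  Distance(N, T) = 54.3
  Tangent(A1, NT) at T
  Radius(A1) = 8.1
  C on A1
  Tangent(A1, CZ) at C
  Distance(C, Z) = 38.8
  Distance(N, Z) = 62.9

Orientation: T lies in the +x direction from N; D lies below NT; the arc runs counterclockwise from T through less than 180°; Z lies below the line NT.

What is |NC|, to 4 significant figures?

46.82

Checks: N = (0.00, 0.00) ✓; |DC| = 8.100 ✓; ∠(DC, CZ) = 90.00° ✓; |CZ| = 38.80 ✓; |NZ| = 62.90 ✓.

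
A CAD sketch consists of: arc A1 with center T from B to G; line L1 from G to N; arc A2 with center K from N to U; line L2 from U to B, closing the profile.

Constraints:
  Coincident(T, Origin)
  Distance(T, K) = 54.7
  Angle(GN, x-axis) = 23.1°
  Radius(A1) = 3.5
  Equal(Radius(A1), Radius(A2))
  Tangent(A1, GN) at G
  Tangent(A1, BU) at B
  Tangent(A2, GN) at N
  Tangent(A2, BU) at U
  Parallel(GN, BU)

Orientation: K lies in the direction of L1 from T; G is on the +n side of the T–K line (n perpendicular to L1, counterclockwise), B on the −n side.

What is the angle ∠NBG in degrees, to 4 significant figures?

82.71°

The slot axis is L1's direction at 23.1°, so u = (cos 23.1°, sin 23.1°) = (0.9198, 0.3923) and n = (−sin 23.1°, cos 23.1°) = (-0.3923, 0.9198). T is at the origin and K lies 54.7 along u from T, so K = 54.7·u = (50.31, 21.46). Tangency of A1 to both parallel lines with radius 3.5 puts G and B at T ± 3.5·n: G = (-1.373, 3.219), B = (1.373, -3.219). Equal radii place N and U the same way about K: N = K + 3.5·n = (48.94, 24.68), U = K − 3.5·n = (51.69, 18.24). Then cos ∠NBG = BN·BG / (|BN||BG|), giving 82.71°.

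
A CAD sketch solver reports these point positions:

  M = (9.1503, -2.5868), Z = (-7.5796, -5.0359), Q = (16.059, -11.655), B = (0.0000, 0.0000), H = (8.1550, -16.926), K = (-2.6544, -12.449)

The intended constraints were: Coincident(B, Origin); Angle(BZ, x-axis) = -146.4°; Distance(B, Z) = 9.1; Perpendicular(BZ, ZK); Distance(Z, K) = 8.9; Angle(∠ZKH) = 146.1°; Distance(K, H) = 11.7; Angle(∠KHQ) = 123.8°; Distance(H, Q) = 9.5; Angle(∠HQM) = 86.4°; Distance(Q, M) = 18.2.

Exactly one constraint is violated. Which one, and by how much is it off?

Distance(Q, M) = 18.2 — off by 6.80.

B = (0.00, 0.00) ✓; BZ at -146.4° ✓; |BZ| = 9.100 ✓; ∠(BZ, ZK) = 90.00° ✓; |ZK| = 8.900 ✓; ∠ZKH = 146.1° ✓; |KH| = 11.70 ✓; ∠KHQ = 123.8° ✓; |HQ| = 9.500 ✓; ∠HQM = 86.40° ✓; |QM| = 11.40 ✗.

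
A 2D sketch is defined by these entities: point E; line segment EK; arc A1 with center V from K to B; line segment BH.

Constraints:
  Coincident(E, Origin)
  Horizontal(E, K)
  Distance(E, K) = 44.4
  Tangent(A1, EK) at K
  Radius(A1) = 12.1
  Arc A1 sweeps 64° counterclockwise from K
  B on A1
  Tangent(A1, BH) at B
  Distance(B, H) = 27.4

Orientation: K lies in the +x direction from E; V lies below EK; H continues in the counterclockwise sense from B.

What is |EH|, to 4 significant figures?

38.08

E is at the origin; E and K share the same y with |EK| = 44.4 and K on the +x side, so K = (44.40, 0.000). A1 meets EK tangentially, so VK is at right angles to EK, so V = K + (0, -12.1) = (44.40, -12.10). On A1, K sits at bearing 90° from V; a 64° counterclockwise sweep puts B at bearing 154°, so B = V + 12.1·(cos 154°, sin 154°) = (33.52, -6.796). The tangent condition forces VB to be normal to BH, so BH runs along (−sin 154°, cos 154°); with |BH| = 27.4, H = (21.51, -31.42). Then |EH| = |H − E| = 38.08.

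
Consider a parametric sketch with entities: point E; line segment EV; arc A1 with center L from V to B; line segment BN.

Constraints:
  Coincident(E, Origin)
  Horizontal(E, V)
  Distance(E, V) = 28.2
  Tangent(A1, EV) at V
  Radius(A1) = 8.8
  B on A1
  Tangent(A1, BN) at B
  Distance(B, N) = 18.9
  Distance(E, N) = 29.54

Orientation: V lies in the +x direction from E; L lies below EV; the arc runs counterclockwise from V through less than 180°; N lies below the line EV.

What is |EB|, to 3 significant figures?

20.8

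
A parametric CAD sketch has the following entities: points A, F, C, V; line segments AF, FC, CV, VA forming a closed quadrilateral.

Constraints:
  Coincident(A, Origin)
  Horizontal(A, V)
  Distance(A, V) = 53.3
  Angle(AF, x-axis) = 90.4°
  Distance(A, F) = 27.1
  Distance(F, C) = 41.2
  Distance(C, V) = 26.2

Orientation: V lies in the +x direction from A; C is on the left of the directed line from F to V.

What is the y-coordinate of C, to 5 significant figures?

23.031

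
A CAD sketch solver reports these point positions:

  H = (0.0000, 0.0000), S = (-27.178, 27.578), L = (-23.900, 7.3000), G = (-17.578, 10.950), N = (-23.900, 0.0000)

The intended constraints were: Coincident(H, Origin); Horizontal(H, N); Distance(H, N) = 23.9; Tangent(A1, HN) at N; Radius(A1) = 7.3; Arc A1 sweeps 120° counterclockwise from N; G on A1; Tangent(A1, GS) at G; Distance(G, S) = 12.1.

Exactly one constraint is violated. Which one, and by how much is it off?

Distance(G, S) = 12.1 — off by 7.10.

H = (0.00, 0.00) ✓; H.y = 0.00, N.y = 0.00 ✓; |HN| = 23.90 ✓; ∠(LN, NH) = 90.00° ✓; |LN| = 7.300 ✓; bearing(L→G) − bearing(L→N) = 120.0° ✓; |LG| = 7.300 ✓; ∠(LG, GS) = 90.00° ✓; |GS| = 19.20 ✗.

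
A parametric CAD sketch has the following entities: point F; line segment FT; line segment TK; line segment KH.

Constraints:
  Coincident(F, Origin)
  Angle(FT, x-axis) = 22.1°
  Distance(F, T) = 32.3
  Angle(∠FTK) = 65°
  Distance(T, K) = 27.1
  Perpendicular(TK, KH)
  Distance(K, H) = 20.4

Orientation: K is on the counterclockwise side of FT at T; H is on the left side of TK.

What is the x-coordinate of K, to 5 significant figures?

10.075

F is at the origin; FT runs at 22.1° with length 32.3, so T = 32.3·(cos 22.1°, sin 22.1°) = (29.927, 12.152). ∠FTK = 65.0°, so TK runs at 22.1° + (180° − 65.0°) = 137.10° from the x-axis; with |TK| = 27.1, K = T + 27.1·(cos 137.10°, sin 137.10°) = (10.075, 30.600). So K.x = 10.075.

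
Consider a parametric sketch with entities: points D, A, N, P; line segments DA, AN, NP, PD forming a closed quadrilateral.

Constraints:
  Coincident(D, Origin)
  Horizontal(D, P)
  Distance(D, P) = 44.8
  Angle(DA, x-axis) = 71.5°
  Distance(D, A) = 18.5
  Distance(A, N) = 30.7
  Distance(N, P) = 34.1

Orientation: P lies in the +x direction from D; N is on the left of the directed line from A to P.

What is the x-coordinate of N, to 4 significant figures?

32.96

D is at the origin; D and P share the same y with |DP| = 44.8 and P in +x, so P = (44.8, 0). DA runs at 71.5° with |DA| = 18.5, so A = (5.870, 17.54). N is determined by |AN| = 30.7 and |NP| = 34.1 together: it lies at the intersection of circle(A, 30.7) and circle(P, 34.1). With |AP| = 42.70, the foot of the radical line on AP is 18.77 from A and the perpendicular offset is √(30.7² − 18.77²) = 24.29. Taking the left-of-AP solution: N = (32.96, 31.98).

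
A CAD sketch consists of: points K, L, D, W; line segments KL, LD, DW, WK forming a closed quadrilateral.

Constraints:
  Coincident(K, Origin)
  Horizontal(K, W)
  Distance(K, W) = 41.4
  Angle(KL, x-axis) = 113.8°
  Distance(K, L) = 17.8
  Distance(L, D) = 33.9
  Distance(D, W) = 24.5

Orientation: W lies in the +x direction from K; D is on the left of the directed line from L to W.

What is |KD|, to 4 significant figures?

32.95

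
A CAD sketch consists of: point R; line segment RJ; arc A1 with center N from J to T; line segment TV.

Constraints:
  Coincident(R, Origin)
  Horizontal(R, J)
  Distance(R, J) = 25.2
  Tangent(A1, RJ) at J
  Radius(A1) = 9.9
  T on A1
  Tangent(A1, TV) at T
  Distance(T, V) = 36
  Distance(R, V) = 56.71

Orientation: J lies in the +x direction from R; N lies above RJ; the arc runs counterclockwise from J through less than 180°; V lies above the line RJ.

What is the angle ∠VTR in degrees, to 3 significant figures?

103°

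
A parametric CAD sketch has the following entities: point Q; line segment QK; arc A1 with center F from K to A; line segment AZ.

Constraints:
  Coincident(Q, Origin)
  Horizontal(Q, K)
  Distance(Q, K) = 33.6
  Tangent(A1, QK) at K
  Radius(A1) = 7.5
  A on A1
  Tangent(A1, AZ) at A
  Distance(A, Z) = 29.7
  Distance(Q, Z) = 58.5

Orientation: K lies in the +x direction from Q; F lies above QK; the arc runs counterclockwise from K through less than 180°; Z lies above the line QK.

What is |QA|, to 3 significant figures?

41.4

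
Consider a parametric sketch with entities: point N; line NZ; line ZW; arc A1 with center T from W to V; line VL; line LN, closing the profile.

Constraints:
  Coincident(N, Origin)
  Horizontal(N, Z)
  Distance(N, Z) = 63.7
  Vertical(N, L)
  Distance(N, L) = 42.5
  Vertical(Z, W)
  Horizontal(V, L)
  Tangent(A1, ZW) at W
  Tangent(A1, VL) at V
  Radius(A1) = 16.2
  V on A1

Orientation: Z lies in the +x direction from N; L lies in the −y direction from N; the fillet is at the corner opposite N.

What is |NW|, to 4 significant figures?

68.92

N is at the origin; NZ is horizontal with |NZ| = 63.7 and Z on the +x side, so Z = (63.70, 0.000). N and L share the same x with |NL| = 42.5 and L on the −y side, so L = (0.000, -42.50). The virtual corner opposite N is at (63.70, -42.50). Since A1 is tangent to ZW there, TW ⟂ ZW and A1 meets VL tangentially, so TV is at right angles to VL, with radius 16.2, so the center T sits 16.2 in from both sides at T = (47.50, -26.30). That places the tangent points at W = (63.70, -26.30) on ZW and V = (47.50, -42.50) on VL. Then |NW| = |W − N| = 68.92.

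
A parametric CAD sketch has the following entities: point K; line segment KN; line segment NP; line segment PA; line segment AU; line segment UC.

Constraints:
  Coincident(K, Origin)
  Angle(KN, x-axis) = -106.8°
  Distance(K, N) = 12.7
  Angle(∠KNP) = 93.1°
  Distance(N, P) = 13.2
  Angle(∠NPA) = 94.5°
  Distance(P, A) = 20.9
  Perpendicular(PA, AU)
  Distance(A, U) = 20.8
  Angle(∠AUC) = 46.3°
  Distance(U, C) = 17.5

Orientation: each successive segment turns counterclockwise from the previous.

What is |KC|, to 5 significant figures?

6.9635

K is at the origin; KN runs at -106.8° with length 12.7, so N = (-3.6707, -12.158). ∠KNP = 93.1° gives NP at -19.900° from the x-axis; with |NP| = 13.2, P = (8.7411, -16.651). ∠NPA = 94.5° gives PA at 65.600° from the x-axis; with |PA| = 20.9, A = (17.375, 2.3823). PA is perpendicular to AU, so AU runs at 155.60°; with |AU| = 20.8, U = (-1.5672, 10.975). ∠AUC = 46.3° gives UC at -70.700° from the x-axis; with |UC| = 17.5, C = (4.2168, -5.5416). Then |KC| = |C − K| = 6.9635.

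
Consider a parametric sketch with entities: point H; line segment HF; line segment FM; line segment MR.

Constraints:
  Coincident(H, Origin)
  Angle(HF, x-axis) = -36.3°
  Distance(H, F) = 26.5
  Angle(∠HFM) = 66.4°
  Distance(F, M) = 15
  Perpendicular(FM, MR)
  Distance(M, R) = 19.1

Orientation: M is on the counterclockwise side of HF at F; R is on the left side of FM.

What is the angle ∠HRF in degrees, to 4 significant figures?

101.6°

H is at the origin; HF runs at -36.3° with length 26.5, so F = 26.5·(cos -36.3°, sin -36.3°) = (21.36, -15.69). ∠HFM = 66.4°, so FM runs at -36.3° + (180° − 66.4°) = 77.30° from the x-axis; with |FM| = 15.0, M = F + 15.0·(cos 77.30°, sin 77.30°) = (24.65, -1.055). FM ⟂ MR; with |MR| = 19.1 on the left of FM, R = M + 19.1·(-0.9755, 0.2198) = (6.022, 3.144). Then cos ∠HRF = RH·RF / (|RH||RF|), giving 101.6°.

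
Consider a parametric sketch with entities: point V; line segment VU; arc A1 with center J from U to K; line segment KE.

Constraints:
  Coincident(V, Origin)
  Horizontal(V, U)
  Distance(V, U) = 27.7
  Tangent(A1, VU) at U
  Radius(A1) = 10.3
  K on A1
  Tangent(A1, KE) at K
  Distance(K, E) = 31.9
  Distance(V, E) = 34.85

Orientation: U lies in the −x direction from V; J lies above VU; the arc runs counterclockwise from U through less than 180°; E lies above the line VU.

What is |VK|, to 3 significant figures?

19.3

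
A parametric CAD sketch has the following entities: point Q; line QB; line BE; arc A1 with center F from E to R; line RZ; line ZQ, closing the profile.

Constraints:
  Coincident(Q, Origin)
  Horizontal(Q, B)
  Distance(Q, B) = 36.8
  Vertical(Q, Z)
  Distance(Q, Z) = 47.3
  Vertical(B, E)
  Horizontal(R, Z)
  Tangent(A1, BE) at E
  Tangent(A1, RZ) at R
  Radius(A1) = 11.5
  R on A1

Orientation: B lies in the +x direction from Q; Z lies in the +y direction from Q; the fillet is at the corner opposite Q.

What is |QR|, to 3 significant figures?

53.6

The virtual corner opposite Q is at (36.8, 47.3). The tangent condition forces FE to be normal to BE and since A1 is tangent to RZ there, FR ⟂ RZ, with radius 11.5, so the center F sits 11.5 in from both sides at F = (25.3, 35.8). That places the tangent points at E = (36.8, 35.8) on BE and R = (25.3, 47.3) on RZ. Then |QR| = |R − Q| = 53.6.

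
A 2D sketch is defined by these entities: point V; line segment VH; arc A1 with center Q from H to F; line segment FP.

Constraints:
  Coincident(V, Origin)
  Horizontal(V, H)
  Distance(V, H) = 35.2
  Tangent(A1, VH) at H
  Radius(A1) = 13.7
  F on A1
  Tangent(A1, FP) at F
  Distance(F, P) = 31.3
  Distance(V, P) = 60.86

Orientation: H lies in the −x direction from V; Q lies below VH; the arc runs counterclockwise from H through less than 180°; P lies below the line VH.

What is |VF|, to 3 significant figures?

51.5

V is at the origin; V and H share the same y with |VH| = 35.2 and H on the −x side, so H = (-35.2, 0.00). Tangency of A1 to VH means the radius QH is perpendicular to VH, so Q = H + (0, -13.7) = (-35.2, -13.7). Since QF ⟂ FP (tangency), |QP| = √(13.7² + 31.3²) = 34.2 regardless of where F sits on A1. So P lies on both circle(V, 60.86) and circle(Q, 34.2); the below-VH intersection is P = (-37.7, -47.8). F is the foot of the tangent from P: F = (-48.1, -18.3).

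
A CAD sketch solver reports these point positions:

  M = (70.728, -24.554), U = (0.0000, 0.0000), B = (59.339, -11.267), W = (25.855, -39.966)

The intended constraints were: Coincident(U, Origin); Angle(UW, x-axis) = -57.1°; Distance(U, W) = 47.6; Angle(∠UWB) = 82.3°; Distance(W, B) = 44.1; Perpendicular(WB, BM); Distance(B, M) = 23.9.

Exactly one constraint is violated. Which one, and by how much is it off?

Distance(B, M) = 23.9 — off by 6.40.

U = (0.00, 0.00) ✓; UW at -57.10° ✓; |UW| = 47.60 ✓; ∠UWB = 82.30° ✓; |WB| = 44.10 ✓; ∠(WB, BM) = 90.00° ✓; |BM| = 17.50 ✗.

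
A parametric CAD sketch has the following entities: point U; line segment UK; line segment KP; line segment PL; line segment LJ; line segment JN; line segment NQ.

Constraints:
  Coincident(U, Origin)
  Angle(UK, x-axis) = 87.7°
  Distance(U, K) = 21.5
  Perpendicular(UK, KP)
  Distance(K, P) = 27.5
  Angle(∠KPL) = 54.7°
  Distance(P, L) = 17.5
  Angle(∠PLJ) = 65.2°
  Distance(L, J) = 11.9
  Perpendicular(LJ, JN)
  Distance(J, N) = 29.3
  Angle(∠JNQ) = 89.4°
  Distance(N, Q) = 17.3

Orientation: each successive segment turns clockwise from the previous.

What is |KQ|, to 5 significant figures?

45.540

LJ ⟂ JN, so JN runs at 27.600°; with |JN| = 29.3, N = (38.116, 30.634). ∠JNQ = 89.4° gives NQ at -63.000° from the x-axis; with |NQ| = 17.3, Q = (45.970, 15.220). Then |KQ| = |Q − K| = 45.540.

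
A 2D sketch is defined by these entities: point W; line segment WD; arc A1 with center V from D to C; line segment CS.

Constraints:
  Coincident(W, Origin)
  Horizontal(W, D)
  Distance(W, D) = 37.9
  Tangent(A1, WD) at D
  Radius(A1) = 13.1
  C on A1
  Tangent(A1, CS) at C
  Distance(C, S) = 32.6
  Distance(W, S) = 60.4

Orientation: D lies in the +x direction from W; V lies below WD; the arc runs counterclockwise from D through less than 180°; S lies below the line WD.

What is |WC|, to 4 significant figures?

30.94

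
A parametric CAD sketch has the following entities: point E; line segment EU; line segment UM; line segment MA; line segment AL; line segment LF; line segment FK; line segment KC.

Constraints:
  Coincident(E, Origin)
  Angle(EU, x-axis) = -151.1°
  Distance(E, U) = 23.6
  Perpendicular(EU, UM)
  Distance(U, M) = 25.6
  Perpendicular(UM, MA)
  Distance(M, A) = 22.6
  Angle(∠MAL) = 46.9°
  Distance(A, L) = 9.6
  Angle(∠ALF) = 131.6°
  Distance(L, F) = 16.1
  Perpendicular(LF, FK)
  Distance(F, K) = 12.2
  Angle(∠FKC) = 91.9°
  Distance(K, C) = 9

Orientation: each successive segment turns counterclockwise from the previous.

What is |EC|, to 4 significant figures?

34.40

E is at the origin; EU runs at -151.1° with length 23.6, so U = (-20.66, -11.41). EU is perpendicular to UM, so UM runs at -61.10°; with |UM| = 25.6, M = (-8.289, -33.82). UM ⟂ MA, so MA runs at 28.90°; with |MA| = 22.6, A = (11.50, -22.90). ∠MAL = 46.9° gives AL at 162.0° from the x-axis; with |AL| = 9.6, L = (2.366, -19.93). ∠ALF = 131.6° gives LF at -149.6° from the x-axis; with |LF| = 16.1, F = (-11.52, -28.08). The perpendicularity gives FK at right angles to LF, so FK runs at -59.60°; with |FK| = 12.2, K = (-5.346, -38.60). ∠FKC = 91.9° gives KC at 28.50° from the x-axis; with |KC| = 9.0, C = (2.563, -34.30). Then |EC| = |C − E| = 34.40.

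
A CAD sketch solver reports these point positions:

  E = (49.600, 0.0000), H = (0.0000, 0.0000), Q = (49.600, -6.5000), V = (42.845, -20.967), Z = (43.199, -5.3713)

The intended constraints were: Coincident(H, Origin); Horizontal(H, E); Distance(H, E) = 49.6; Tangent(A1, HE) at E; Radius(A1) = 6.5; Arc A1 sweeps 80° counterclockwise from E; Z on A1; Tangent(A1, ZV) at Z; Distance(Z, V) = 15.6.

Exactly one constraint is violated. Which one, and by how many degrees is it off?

Tangent(A1, ZV) at Z — off by 8.70°.

H = (0.00, 0.00) ✓; H.y = 0.00, E.y = 0.00 ✓; |HE| = 49.60 ✓; ∠(QE, EH) = 90.00° ✓; |QE| = 6.500 ✓; bearing(Q→Z) − bearing(Q→E) = 80.00° ✓; |QZ| = 6.500 ✓; ∠(QZ, ZV) = 81.30° ✗; |ZV| = 15.60 ✓.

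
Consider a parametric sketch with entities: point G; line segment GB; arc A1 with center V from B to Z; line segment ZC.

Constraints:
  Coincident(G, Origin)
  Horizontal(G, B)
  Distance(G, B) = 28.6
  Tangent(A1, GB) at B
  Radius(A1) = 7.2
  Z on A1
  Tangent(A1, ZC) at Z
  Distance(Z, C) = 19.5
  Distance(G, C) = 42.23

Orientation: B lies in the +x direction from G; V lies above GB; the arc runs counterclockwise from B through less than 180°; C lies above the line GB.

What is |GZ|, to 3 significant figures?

36.7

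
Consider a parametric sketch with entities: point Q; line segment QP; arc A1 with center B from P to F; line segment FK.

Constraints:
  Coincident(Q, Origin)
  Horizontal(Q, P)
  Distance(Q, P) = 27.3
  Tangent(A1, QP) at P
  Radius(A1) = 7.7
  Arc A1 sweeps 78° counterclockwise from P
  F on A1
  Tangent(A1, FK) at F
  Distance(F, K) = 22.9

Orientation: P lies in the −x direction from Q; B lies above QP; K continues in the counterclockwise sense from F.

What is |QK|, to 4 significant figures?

32.21

Q is at the origin; QP is horizontal with |QP| = 27.3 and P on the −x side, so P = (-27.30, 0.000). Tangency of A1 to QP means the radius BP is perpendicular to QP, so B = P + (0, 7.7) = (-27.30, 7.700). On A1, P sits at bearing -90° from B; a 78° counterclockwise sweep puts F at bearing -12°, so F = B + 7.7·(cos -12°, sin -12°) = (-19.77, 6.099). A1 meets FK tangentially, so BF is at right angles to FK, so FK runs along (−sin -12°, cos -12°); with |FK| = 22.9, K = (-15.01, 28.50). Then |QK| = |K − Q| = 32.21.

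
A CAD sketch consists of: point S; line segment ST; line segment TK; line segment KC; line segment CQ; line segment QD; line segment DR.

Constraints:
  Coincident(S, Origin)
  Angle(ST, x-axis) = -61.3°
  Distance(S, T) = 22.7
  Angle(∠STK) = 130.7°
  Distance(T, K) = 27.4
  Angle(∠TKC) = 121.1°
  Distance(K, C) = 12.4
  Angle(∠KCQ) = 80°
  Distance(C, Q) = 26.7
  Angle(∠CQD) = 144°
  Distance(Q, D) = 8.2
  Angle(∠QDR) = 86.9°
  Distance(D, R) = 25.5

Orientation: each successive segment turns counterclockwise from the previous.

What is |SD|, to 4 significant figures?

15.80

∠KCQ = 80.0° gives CQ at 146.9° from the x-axis; with |CQ| = 26.7, Q = (23.81, -1.973). ∠CQD = 144.0° gives QD at -177.1° from the x-axis; with |QD| = 8.2, D = (15.62, -2.388). Then |SD| = |D − S| = 15.80.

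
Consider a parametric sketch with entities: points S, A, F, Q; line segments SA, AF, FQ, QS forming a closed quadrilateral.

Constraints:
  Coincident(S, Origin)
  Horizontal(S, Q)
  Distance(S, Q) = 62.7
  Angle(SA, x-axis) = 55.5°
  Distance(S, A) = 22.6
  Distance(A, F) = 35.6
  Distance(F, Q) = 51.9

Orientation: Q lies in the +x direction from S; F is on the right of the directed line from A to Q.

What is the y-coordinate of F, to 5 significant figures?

-16.965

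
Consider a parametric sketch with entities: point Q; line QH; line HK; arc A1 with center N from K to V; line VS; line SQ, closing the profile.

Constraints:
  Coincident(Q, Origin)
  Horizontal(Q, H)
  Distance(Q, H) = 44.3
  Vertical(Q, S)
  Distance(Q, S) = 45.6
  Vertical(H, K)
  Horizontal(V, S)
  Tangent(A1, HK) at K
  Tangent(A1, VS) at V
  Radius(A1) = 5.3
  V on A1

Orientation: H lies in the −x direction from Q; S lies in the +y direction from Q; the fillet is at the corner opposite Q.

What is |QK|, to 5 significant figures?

59.888

Q is at the origin; QH is horizontal with |QH| = 44.3 and H on the −x side, so H = (-44.300, 0.0000). Q and S share the same x with |QS| = 45.6 and S on the +y side, so S = (0.0000, 45.600). The virtual corner opposite Q is at (-44.300, 45.600). Tangency of A1 to HK means the radius NK is perpendicular to HK and the tangent condition forces NV to be normal to VS, with radius 5.3, so the center N sits 5.3 in from both sides at N = (-39.000, 40.300). That places the tangent points at K = (-44.300, 40.300) on HK and V = (-39.000, 45.600) on VS. Then |QK| = |K − Q| = 59.888.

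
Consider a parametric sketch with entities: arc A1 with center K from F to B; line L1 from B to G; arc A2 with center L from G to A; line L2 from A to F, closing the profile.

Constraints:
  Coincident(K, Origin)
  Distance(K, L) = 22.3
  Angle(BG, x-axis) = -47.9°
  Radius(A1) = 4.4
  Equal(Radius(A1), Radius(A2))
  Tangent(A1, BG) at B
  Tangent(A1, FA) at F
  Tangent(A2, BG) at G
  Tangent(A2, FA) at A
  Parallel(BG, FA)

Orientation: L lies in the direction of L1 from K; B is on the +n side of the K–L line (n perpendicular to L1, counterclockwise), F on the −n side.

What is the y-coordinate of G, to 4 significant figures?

-13.60

The slot axis is L1's direction at -47.9°, so u = (cos -47.9°, sin -47.9°) = (0.6704, -0.7420) and n = (−sin -47.9°, cos -47.9°) = (0.7420, 0.6704). K is at the origin and L lies 22.3 along u from K, so L = 22.3·u = (14.95, -16.55). Tangency of A1 to both parallel lines with radius 4.4 puts B and F at K ± 4.4·n: B = (3.265, 2.950), F = (-3.265, -2.950). Equal radii place G and A the same way about L: G = L + 4.4·n = (18.22, -13.60), A = L − 4.4·n = (11.69, -19.50). So G.y = -13.60.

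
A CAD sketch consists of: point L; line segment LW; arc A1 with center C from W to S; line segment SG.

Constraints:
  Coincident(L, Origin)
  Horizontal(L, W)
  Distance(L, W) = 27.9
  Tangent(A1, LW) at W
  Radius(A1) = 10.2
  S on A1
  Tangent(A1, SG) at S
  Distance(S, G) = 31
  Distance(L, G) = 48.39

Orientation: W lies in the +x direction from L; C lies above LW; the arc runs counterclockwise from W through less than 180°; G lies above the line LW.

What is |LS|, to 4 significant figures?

39.86

Checks: |CS| = 10.20 ✓; ∠(CS, SG) = 90.00° ✓; |SG| = 31.00 ✓; |LG| = 48.39 ✓.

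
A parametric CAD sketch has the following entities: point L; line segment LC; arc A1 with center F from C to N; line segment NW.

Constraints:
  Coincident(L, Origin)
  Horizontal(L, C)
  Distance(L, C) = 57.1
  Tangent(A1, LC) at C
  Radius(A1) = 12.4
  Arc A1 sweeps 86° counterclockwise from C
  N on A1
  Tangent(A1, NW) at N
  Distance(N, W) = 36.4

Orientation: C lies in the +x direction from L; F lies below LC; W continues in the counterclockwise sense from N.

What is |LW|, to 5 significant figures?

63.792

L is at the origin; L and C share the same y with |LC| = 57.1 and C on the +x side, so C = (57.100, 0.0000). Since A1 is tangent to LC there, FC ⟂ LC, so F = C + (0, -12.4) = (57.100, -12.400). On A1, C sits at bearing 90° from F; an 86° counterclockwise sweep puts N at bearing 176°, so N = F + 12.4·(cos 176°, sin 176°) = (44.730, -11.535). The tangent condition forces FN to be normal to NW, so NW runs along (−sin 176°, cos 176°); with |NW| = 36.4, W = (42.191, -47.846). Then |LW| = |W − L| = 63.792.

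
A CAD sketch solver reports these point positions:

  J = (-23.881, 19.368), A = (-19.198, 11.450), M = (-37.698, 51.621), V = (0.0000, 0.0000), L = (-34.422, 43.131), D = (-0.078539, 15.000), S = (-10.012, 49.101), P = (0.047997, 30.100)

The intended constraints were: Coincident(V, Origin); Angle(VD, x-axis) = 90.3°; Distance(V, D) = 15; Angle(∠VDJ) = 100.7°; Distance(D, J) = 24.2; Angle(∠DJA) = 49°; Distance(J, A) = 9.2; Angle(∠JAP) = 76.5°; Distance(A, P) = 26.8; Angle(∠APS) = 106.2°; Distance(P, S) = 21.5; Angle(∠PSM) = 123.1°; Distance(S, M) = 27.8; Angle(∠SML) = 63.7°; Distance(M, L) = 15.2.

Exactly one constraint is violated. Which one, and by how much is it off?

Distance(M, L) = 15.2 — off by 6.10.

V = (0.00, 0.00) ✓; VD at 90.30° ✓; |VD| = 15.00 ✓; ∠VDJ = 100.7° ✓; |DJ| = 24.20 ✓; ∠DJA = 49.00° ✓; |JA| = 9.199 ✓; ∠JAP = 76.50° ✓; |AP| = 26.80 ✓; ∠APS = 106.2° ✓; |PS| = 21.50 ✓; ∠PSM = 123.1° ✓; |SM| = 27.80 ✓; ∠SML = 63.70° ✓; |ML| = 9.100 ✗.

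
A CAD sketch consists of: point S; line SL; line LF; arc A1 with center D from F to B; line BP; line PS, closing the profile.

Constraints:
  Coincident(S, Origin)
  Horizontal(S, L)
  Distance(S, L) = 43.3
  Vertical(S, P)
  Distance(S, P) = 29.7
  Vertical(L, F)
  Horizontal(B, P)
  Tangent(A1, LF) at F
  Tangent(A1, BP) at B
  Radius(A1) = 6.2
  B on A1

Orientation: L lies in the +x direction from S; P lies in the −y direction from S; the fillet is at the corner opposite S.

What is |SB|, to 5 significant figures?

47.524

S is at the origin; S and L share the same y with |SL| = 43.3 and L on the +x side, so L = (43.300, 0.0000). SP is vertical with |SP| = 29.7 and P on the −y side, so P = (0.0000, -29.700). The virtual corner opposite S is at (43.300, -29.700). A1 meets LF tangentially, so DF is at right angles to LF and tangency of A1 to BP means the radius DB is perpendicular to BP, with radius 6.2, so the center D sits 6.2 in from both sides at D = (37.100, -23.500). That places the tangent points at F = (43.300, -23.500) on LF and B = (37.100, -29.700) on BP. Then |SB| = |B − S| = 47.524.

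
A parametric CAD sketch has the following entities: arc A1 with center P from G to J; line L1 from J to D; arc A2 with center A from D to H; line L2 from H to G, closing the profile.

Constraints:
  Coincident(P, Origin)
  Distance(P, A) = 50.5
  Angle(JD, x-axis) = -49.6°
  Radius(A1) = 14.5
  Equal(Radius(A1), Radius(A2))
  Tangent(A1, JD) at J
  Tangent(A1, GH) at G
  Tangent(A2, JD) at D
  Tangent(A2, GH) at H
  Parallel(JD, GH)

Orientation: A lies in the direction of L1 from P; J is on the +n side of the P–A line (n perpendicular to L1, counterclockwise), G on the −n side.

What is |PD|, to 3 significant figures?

52.5

The slot axis is L1's direction at -49.6°, so u = (cos -49.6°, sin -49.6°) = (0.648, -0.762) and n = (−sin -49.6°, cos -49.6°) = (0.762, 0.648). P is at the origin and A lies 50.5 along u from P, so A = 50.5·u = (32.7, -38.5). Tangency of A1 to both parallel lines with radius 14.5 puts J and G at P ± 14.5·n: J = (11.0, 9.40), G = (-11.0, -9.40). Equal radii place D and H the same way about A: D = A + 14.5·n = (43.8, -29.1), H = A − 14.5·n = (21.7, -47.9). Then |PD| = |D − P| = 52.5.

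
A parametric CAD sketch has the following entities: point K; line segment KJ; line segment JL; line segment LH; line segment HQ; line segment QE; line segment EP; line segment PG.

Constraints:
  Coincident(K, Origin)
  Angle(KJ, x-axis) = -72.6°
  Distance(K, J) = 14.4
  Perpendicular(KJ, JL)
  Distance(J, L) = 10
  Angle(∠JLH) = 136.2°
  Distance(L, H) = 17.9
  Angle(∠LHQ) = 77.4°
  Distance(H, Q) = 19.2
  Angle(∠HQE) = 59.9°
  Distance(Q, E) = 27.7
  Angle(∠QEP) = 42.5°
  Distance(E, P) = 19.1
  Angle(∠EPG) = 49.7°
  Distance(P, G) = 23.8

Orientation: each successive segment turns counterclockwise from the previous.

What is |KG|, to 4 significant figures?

5.807

K is at the origin; KJ runs at -72.6° with length 14.4, so J = (4.306, -13.74). The perpendicularity gives JL at right angles to KJ, so JL runs at 17.40°; with |JL| = 10.0, L = (13.85, -10.75). ∠JLH = 136.2° gives LH at 61.20° from the x-axis; with |LH| = 17.9, H = (22.47, 4.935). ∠LHQ = 77.4° gives HQ at 163.8° from the x-axis; with |HQ| = 19.2, Q = (4.034, 10.29). ∠HQE = 59.9° gives QE at -76.10° from the x-axis; with |QE| = 27.7, E = (10.69, -16.60). ∠QEP = 42.5° gives EP at 61.40° from the x-axis; with |EP| = 19.1, P = (19.83, 0.1725). ∠EPG = 49.7° gives PG at -168.3° from the x-axis; with |PG| = 23.8, G = (-3.474, -4.654). Then |KG| = |G − K| = 5.807.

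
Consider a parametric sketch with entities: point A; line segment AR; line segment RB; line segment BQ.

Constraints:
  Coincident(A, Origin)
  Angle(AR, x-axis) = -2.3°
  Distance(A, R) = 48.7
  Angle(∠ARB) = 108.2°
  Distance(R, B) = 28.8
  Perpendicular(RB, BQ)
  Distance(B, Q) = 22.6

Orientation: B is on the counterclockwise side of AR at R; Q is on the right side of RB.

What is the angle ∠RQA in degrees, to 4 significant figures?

19.30°

∠ARB = 108.2°, so RB runs at -2.3° + (180° − 108.2°) = 69.50° from the x-axis; with |RB| = 28.8, B = R + 28.8·(cos 69.50°, sin 69.50°) = (58.75, 25.02). RB is perpendicular to BQ; with |BQ| = 22.6 on the right of RB, Q = B + 22.6·(0.9367, -0.3502) = (79.92, 17.11). Then cos ∠RQA = QR·QA / (|QR||QA|), giving 19.30°.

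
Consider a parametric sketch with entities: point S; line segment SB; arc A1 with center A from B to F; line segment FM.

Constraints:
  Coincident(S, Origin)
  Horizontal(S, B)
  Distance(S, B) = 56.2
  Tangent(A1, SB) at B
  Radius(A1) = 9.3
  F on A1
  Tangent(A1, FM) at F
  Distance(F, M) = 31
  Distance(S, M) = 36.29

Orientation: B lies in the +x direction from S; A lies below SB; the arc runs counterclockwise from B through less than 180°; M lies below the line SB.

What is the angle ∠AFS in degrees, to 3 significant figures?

136°

S is at the origin; S and B share the same y with |SB| = 56.2 and B on the +x side, so B = (56.2, 0.00). Tangency of A1 to SB means the radius AB is perpendicular to SB, so A = B + (0, -9.3) = (56.2, -9.30). Since AF ⟂ FM (tangency), |AM| = √(9.3² + 31.0²) = 32.4 regardless of where F sits on A1. So M lies on both circle(S, 36.29) and circle(A, 32.4); the below-SB intersection is M = (27.3, -23.9). F is the foot of the tangent from M: F = (49.8, -2.55).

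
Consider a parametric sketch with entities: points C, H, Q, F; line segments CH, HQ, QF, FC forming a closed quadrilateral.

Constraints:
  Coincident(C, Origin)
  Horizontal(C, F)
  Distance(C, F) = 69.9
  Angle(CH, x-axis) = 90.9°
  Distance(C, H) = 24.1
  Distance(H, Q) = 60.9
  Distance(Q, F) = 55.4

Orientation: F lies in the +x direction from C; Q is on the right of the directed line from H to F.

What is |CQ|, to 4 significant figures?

39.86

C is at the origin; CF is horizontal with |CF| = 69.9 and F in +x, so F = (69.9, 0). CH runs at 90.9° with |CH| = 24.1, so H = (-0.3785, 24.10). Q is determined by |HQ| = 60.9 and |QF| = 55.4 together: it lies at the intersection of circle(H, 60.9) and circle(F, 55.4). With |HF| = 74.29, the foot of the radical line on HF is 41.45 from H and the perpendicular offset is √(60.9² − 41.45²) = 44.62. Taking the right-of-HF solution: Q = (24.36, -31.55).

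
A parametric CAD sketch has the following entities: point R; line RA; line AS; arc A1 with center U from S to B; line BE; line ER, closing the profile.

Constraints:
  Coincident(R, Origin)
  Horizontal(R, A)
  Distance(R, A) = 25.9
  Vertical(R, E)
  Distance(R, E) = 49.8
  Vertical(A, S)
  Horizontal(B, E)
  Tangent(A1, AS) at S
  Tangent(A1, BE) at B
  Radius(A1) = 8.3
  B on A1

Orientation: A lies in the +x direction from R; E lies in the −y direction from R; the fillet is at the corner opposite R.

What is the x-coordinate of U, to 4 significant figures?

17.60

R and E share the same x with |RE| = 49.8 and E on the −y side, so E = (0.000, -49.80). The virtual corner opposite R is at (25.90, -49.80). A1 meets AS tangentially, so US is at right angles to AS and A1 meets BE tangentially, so UB is at right angles to BE, with radius 8.3, so the center U sits 8.3 in from both sides at U = (17.60, -41.50). So U.x = 17.60.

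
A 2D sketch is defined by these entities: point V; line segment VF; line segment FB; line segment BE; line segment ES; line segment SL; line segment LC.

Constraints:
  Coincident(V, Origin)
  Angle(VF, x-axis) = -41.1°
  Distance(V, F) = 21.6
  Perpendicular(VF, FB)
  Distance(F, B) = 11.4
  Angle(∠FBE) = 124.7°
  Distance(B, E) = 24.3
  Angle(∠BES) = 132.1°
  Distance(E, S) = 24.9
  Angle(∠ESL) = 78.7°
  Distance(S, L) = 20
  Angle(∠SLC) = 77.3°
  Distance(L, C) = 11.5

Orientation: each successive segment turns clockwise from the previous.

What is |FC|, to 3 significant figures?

28.0

∠ESL = 78.7° gives SL at 24.4° from the x-axis; with |SL| = 20.0, L = (-11.7, 8.40). ∠SLC = 77.3° gives LC at -78.3° from the x-axis; with |LC| = 11.5, C = (-9.35, -2.86). Then |FC| = |C − F| = 28.0.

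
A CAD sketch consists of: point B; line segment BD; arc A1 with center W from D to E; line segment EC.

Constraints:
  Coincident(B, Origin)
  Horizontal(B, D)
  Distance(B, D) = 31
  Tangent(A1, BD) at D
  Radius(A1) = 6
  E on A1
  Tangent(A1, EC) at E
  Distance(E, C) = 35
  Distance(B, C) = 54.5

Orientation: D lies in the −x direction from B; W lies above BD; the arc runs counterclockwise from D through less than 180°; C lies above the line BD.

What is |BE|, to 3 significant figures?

26.4

B is at the origin; B and D share the same y with |BD| = 31.0 and D on the −x side, so D = (-31.0, 0.00). Since A1 is tangent to BD there, WD ⟂ BD, so W = D + (0, 6) = (-31.0, 6.00). Since WE ⟂ EC (tangency), |WC| = √(6.0² + 35.0²) = 35.5 regardless of where E sits on A1. So C lies on both circle(B, 54.5) and circle(W, 35.5); the above-BD intersection is C = (-35.7, 41.2). E is the foot of the tangent from C: E = (-25.3, 7.78).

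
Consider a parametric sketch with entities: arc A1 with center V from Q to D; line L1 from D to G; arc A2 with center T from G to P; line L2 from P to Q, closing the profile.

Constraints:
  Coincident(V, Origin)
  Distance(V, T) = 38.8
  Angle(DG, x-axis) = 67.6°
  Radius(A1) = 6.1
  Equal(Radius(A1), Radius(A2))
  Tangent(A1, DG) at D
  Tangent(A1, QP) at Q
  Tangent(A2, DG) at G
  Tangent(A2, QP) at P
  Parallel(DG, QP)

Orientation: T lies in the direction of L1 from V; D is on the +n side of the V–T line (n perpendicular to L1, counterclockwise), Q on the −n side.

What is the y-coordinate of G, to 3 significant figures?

38.2

The slot axis is L1's direction at 67.6°, so u = (cos 67.6°, sin 67.6°) = (0.381, 0.925) and n = (−sin 67.6°, cos 67.6°) = (-0.925, 0.381). V is at the origin and T lies 38.8 along u from V, so T = 38.8·u = (14.8, 35.9). Tangency of A1 to both parallel lines with radius 6.1 puts D and Q at V ± 6.1·n: D = (-5.64, 2.32), Q = (5.64, -2.32). Equal radii place G and P the same way about T: G = T + 6.1·n = (9.15, 38.2), P = T − 6.1·n = (20.4, 33.5). So G.y = 38.2.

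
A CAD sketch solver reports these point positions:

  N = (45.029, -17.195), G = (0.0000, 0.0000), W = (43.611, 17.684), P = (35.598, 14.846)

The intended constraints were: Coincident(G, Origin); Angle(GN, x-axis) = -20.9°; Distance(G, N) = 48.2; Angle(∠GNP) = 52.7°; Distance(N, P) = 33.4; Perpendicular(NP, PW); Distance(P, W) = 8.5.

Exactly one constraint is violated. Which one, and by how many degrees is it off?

Perpendicular(NP, PW) — off by 3.10°.

G = (0.00, 0.00) ✓; GN at -20.90° ✓; |GN| = 48.20 ✓; ∠GNP = 52.70° ✓; |NP| = 33.40 ✓; ∠(NP, PW) = 86.90° ✗; |PW| = 8.501 ✓.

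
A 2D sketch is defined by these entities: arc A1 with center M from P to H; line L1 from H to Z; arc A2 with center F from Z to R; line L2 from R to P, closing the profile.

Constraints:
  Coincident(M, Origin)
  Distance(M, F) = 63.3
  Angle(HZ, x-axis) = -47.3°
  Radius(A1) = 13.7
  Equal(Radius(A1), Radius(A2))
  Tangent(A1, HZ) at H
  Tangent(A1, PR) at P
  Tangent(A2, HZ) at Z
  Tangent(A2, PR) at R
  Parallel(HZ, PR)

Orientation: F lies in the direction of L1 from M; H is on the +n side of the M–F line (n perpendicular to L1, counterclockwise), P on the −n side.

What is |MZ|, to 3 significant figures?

64.8

Tangency of A1 to both parallel lines with radius 13.7 puts H and P at M ± 13.7·n: H = (10.1, 9.29), P = (-10.1, -9.29). Equal radii place Z and R the same way about F: Z = F + 13.7·n = (53.0, -37.2), R = F − 13.7·n = (32.9, -55.8). Then |MZ| = |Z − M| = 64.8.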